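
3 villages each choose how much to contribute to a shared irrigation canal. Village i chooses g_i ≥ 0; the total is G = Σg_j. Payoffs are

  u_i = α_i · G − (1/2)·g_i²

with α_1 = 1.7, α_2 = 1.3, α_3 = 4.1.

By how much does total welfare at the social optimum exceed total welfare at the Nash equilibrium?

Village i's FOC: ∂u_i/∂g_i = α_i − g_i = 0, so g_i* = α_i.
NE contributions = (1.7, 1.3, 4.1); G = 7.1.
W^NE = (Σα)·G − ½Σα_i² = 7.1² − ½·21.39 = 39.715.
Planner sets g_i = Σα_j = 7.1 for every i, so G^SO = 3·7.1 = 21.3.
W^SO = (Σα)·G^SO − ½·3·(Σα)² = (3/2)·7.1² = 75.615.
Deadweight loss = W^SO − W^NE = 35.9.

35.9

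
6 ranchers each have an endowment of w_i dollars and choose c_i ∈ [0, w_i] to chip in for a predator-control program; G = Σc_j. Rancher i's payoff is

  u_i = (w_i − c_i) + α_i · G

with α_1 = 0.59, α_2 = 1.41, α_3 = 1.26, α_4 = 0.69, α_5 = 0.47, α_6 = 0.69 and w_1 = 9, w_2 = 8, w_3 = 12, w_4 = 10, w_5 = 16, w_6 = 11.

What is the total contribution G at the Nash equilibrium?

∂u_i/∂c_i = α_i − 1, so rancher i contributes w_i if α_i > 1, else 0.
α_i > 1 for i ∈ {2, 3}; NE contributions (0, 8, 12, 0, 0, 0), G = 20.

20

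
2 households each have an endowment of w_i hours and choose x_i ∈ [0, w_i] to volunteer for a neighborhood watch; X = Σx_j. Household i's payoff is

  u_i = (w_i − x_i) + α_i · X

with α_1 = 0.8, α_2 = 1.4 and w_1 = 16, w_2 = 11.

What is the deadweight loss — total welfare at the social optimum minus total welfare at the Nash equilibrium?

∂u_i/∂x_i = α_i − 1, so household i contributes w_i if α_i > 1, else 0.
α_i > 1 for i ∈ {2}; NE contributions (0, 11), X = 11.
W^NE = Σw_i − X^NE + (Σα_i)·X^NE = 27 + 1.2·11 = 40.2.
Planner: ∂(Σu_j)/∂x_i = Σα_j − 1 = 1.2 > 0, so everyone contributes w_i; X^SO = 27, W^SO = 27 + 1.2·27 = 59.4.
Deadweight loss = 19.2.

19.2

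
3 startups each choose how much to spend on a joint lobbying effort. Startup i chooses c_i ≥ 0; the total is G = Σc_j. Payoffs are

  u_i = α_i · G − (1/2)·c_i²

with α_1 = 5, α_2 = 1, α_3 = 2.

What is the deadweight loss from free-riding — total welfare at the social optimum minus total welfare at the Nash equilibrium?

47

Startup i's FOC: ∂u_i/∂c_i = α_i − c_i = 0, so c_i* = α_i.
NE contributions = (5, 1, 2); G = 8.
W^NE = (Σα)·G − ½Σα_i² = 8² − ½·30 = 49.
Planner sets c_i = Σα_j = 8 for every i, so G^SO = 3·8 = 24.
W^SO = (Σα)·G^SO − ½·3·(Σα)² = (3/2)·8² = 96.
Deadweight loss = W^SO − W^NE = 47.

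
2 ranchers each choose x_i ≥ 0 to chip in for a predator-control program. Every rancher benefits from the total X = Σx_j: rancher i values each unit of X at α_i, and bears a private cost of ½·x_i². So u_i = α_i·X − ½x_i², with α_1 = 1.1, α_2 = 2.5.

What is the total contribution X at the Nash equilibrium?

Rancher i's FOC: ∂u_i/∂x_i = α_i − x_i = 0, so x_i* = α_i.
NE contributions = (1.1, 2.5); X = 3.6.

3.6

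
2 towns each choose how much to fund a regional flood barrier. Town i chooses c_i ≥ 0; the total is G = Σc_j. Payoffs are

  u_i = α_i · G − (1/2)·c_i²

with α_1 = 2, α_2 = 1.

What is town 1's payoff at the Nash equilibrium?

Town i's FOC: ∂u_i/∂c_i = α_i − c_i = 0, so c_i* = α_i.
NE contributions = (2, 1); G = 3.
u_1 = α_1·G − ½·(c_1)² = 2·3 − ½·2² = 4.

4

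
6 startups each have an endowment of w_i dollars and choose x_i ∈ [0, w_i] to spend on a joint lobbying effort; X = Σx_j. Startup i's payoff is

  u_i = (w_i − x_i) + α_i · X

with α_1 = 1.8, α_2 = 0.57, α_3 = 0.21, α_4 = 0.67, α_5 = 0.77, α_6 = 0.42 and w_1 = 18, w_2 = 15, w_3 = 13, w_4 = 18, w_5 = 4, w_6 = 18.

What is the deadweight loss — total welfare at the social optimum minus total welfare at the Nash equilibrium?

233.92

∂u_i/∂x_i = α_i − 1, so startup i contributes w_i if α_i > 1, else 0.
α_i > 1 for i ∈ {1}; NE contributions (18, 0, 0, 0, 0, 0), X = 18.
W^NE = Σw_i − X^NE + (Σα_i)·X^NE = 86 + 3.44·18 = 147.92.
Planner: ∂(Σu_j)/∂x_i = Σα_j − 1 = 3.44 > 0, so everyone contributes w_i; X^SO = 86, W^SO = 86 + 3.44·86 = 381.84.
Deadweight loss = 233.92.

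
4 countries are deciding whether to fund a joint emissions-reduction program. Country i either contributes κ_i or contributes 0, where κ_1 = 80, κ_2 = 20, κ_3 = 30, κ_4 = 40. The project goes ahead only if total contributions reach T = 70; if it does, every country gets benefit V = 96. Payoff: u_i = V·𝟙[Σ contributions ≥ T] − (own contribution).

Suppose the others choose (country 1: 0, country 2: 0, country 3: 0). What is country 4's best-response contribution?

Others' total = 0. Even contributing 40 gives 40 < 70: no benefit either way.
Best response: 0.

0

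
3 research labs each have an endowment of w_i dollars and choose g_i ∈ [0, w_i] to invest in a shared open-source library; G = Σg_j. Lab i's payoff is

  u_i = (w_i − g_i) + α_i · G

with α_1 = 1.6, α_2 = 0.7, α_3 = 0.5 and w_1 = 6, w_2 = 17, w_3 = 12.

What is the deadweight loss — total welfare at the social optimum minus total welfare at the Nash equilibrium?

∂u_i/∂g_i = α_i − 1, so lab i contributes w_i if α_i > 1, else 0.
α_i > 1 for i ∈ {1}; NE contributions (6, 0, 0), G = 6.
W^NE = Σw_i − G^NE + (Σα_i)·G^NE = 35 + 1.8·6 = 45.8.
Planner: ∂(Σu_j)/∂g_i = Σα_j − 1 = 1.8 > 0, so everyone contributes w_i; G^SO = 35, W^SO = 35 + 1.8·35 = 98.
Deadweight loss = 52.2.

52.2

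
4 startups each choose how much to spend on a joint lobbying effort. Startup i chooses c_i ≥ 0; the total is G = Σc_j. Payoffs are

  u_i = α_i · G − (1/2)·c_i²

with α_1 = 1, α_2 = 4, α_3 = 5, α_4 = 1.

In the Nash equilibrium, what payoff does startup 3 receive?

42.5

Startup i's FOC: ∂u_i/∂c_i = α_i − c_i = 0, so c_i* = α_i.
NE contributions = (1, 4, 5, 1); G = 11.
u_3 = α_3·G − ½·(c_3)² = 5·11 − ½·5² = 42.5.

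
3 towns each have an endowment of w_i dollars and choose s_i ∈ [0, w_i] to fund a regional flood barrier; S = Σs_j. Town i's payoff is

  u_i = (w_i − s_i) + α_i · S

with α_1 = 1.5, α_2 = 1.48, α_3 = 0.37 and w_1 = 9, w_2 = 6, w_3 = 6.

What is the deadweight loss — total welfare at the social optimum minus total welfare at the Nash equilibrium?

14.1

∂u_i/∂s_i = α_i − 1, so town i contributes w_i if α_i > 1, else 0.
α_i > 1 for i ∈ {1, 2}; NE contributions (9, 6, 0), S = 15.
W^NE = Σw_i − S^NE + (Σα_i)·S^NE = 21 + 2.35·15 = 56.25.
Planner: ∂(Σu_j)/∂s_i = Σα_j − 1 = 2.35 > 0, so everyone contributes w_i; S^SO = 21, W^SO = 21 + 2.35·21 = 70.35.
Deadweight loss = 14.1.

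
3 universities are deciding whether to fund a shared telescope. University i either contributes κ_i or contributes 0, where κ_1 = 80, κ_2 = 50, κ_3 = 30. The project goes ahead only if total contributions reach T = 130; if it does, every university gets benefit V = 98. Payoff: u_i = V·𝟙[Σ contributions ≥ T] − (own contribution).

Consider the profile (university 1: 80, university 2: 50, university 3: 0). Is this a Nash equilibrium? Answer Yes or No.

Total = 130 ≥ 130: provided.
University 1 (pledges 80, payoff 18): dropping to 0 → total 50, payoff 0. No gain.
University 2 (pledges 50, payoff 48): dropping to 0 → total 80, payoff 0. No gain.
University 3 (pledges 0, payoff 98): pledging 30 → total 160, payoff 68. No gain.

Yes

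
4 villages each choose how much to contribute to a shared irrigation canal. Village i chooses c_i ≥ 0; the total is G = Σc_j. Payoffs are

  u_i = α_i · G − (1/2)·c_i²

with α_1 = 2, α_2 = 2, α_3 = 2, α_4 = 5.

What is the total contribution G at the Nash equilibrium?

11

Village i's FOC: ∂u_i/∂c_i = α_i − c_i = 0, so c_i* = α_i.
NE contributions = (2, 2, 2, 5); G = 11.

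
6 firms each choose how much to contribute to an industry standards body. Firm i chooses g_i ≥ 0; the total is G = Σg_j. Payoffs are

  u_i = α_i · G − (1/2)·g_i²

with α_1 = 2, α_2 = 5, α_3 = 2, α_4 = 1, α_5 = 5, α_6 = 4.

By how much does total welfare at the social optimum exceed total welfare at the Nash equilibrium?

Firm i's FOC: ∂u_i/∂g_i = α_i − g_i = 0, so g_i* = α_i.
NE contributions = (2, 5, 2, 1, 5, 4); G = 19.
W^NE = (Σα)·G − ½Σα_i² = 19² − ½·75 = 323.5.
Planner sets g_i = Σα_j = 19 for every i, so G^SO = 6·19 = 114.
W^SO = (Σα)·G^SO − ½·6·(Σα)² = (6/2)·19² = 1083.
Deadweight loss = W^SO − W^NE = 759.5.

759.5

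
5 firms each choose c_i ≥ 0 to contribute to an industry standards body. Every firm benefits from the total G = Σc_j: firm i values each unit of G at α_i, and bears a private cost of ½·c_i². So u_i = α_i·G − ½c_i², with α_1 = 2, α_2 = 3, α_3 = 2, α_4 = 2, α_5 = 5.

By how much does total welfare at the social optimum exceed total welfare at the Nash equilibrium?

Firm i's FOC: ∂u_i/∂c_i = α_i − c_i = 0, so c_i* = α_i.
NE contributions = (2, 3, 2, 2, 5); G = 14.
W^NE = (Σα)·G − ½Σα_i² = 14² − ½·46 = 173.
Planner sets c_i = Σα_j = 14 for every i, so G^SO = 5·14 = 70.
W^SO = (Σα)·G^SO − ½·5·(Σα)² = (5/2)·14² = 490.
Deadweight loss = W^SO − W^NE = 317.

317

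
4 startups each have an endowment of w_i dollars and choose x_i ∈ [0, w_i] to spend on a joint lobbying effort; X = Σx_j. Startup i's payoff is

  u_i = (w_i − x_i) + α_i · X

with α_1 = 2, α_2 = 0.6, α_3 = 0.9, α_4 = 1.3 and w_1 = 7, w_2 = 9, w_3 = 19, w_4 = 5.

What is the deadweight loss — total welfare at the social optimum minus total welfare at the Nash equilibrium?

∂u_i/∂x_i = α_i − 1, so startup i contributes w_i if α_i > 1, else 0.
α_i > 1 for i ∈ {1, 4}; NE contributions (7, 0, 0, 5), X = 12.
W^NE = Σw_i − X^NE + (Σα_i)·X^NE = 40 + 3.8·12 = 85.6.
Planner: ∂(Σu_j)/∂x_i = Σα_j − 1 = 3.8 > 0, so everyone contributes w_i; X^SO = 40, W^SO = 40 + 3.8·40 = 192.
Deadweight loss = 106.4.

106.4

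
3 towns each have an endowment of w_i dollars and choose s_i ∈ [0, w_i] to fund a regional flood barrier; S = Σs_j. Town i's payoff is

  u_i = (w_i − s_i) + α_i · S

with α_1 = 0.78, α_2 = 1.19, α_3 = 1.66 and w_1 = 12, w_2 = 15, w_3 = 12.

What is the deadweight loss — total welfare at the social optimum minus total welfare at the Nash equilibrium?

31.56

∂u_i/∂s_i = α_i − 1, so town i contributes w_i if α_i > 1, else 0.
α_i > 1 for i ∈ {2, 3}; NE contributions (0, 15, 12), S = 27.
W^NE = Σw_i − S^NE + (Σα_i)·S^NE = 39 + 2.63·27 = 110.01.
Planner: ∂(Σu_j)/∂s_i = Σα_j − 1 = 2.63 > 0, so everyone contributes w_i; S^SO = 39, W^SO = 39 + 2.63·39 = 141.57.
Deadweight loss = 31.56.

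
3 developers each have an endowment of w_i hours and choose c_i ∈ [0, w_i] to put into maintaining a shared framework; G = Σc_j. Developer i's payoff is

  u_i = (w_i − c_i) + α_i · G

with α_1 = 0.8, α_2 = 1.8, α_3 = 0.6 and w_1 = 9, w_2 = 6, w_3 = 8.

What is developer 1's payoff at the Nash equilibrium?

13.8

∂u_i/∂c_i = α_i − 1, so developer i contributes w_i if α_i > 1, else 0.
α_i > 1 for i ∈ {2}; NE contributions (0, 6, 0), G = 6.
u_1 = (9 − 0) + 0.8·6 = 13.8.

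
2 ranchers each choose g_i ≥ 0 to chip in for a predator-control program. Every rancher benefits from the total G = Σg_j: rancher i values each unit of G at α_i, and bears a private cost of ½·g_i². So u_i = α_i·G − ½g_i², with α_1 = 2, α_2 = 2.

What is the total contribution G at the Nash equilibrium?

Rancher i's FOC: ∂u_i/∂g_i = α_i − g_i = 0, so g_i* = α_i.
NE contributions = (2, 2); G = 4.

4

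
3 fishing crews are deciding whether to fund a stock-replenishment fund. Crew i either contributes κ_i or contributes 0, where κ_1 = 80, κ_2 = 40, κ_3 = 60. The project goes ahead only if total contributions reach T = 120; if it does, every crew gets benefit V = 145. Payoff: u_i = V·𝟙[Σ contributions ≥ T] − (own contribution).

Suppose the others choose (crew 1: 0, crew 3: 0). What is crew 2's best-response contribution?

Others' total = 0. Even contributing 40 gives 40 < 120: no benefit either way.
Best response: 0.

0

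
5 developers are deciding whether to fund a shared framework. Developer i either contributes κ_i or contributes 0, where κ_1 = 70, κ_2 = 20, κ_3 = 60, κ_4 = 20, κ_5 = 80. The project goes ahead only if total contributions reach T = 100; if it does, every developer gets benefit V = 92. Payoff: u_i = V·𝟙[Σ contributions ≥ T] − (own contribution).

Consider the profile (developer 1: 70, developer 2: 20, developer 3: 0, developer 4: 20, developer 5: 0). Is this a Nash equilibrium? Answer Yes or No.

Yes

Total = 110 ≥ 100: provided.
Developer 1 (pledges 70, payoff 22): dropping to 0 → total 40, payoff 0. No gain.
Developer 2 (pledges 20, payoff 72): dropping to 0 → total 90, payoff 0. No gain.
Developer 3 (pledges 0, payoff 92): pledging 60 → total 170, payoff 32. No gain.
Developer 4 (pledges 20, payoff 72): dropping to 0 → total 90, payoff 0. No gain.
Developer 5 (pledges 0, payoff 92): pledging 80 → total 190, payoff 12. No gain.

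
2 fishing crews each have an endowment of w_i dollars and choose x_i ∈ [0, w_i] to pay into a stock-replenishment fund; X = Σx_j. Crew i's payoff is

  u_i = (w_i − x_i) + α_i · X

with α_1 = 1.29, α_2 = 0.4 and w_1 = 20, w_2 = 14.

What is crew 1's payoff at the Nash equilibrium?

25.8

∂u_i/∂x_i = α_i − 1, so crew i contributes w_i if α_i > 1, else 0.
α_i > 1 for i ∈ {1}; NE contributions (20, 0), X = 20.
u_1 = (20 − 20) + 1.29·20 = 25.8.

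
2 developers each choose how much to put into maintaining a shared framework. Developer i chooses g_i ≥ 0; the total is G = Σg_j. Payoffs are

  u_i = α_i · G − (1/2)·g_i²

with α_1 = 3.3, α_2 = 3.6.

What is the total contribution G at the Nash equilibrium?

6.9

Developer i's FOC: ∂u_i/∂g_i = α_i − g_i = 0, so g_i* = α_i.
NE contributions = (3.3, 3.6); G = 6.9.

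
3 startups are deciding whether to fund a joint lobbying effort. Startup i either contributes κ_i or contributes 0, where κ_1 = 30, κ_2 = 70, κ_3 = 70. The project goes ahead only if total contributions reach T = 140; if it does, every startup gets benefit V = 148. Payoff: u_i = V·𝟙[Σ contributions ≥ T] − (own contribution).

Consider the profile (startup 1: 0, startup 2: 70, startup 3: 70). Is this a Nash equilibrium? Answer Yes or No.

Total = 140 ≥ 140: provided.
Startup 1 (pledges 0, payoff 148): pledging 30 → total 170, payoff 118. No gain.
Startup 2 (pledges 70, payoff 78): dropping to 0 → total 70, payoff 0. No gain.
Startup 3 (pledges 70, payoff 78): dropping to 0 → total 70, payoff 0. No gain.

Yes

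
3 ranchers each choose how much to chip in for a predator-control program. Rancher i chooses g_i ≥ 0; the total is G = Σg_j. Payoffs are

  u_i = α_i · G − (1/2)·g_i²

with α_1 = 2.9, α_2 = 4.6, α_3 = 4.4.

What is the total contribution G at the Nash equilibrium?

11.9

Rancher i's FOC: ∂u_i/∂g_i = α_i − g_i = 0, so g_i* = α_i.
NE contributions = (2.9, 4.6, 4.4); G = 11.9.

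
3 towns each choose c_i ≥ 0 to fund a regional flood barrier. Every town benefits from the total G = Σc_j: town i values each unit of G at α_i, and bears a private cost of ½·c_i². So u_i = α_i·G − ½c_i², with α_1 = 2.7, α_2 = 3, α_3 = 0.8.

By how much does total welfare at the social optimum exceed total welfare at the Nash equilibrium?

Town i's FOC: ∂u_i/∂c_i = α_i − c_i = 0, so c_i* = α_i.
NE contributions = (2.7, 3, 0.8); G = 6.5.
W^NE = (Σα)·G − ½Σα_i² = 6.5² − ½·16.93 = 33.785.
Planner sets c_i = Σα_j = 6.5 for every i, so G^SO = 3·6.5 = 19.5.
W^SO = (Σα)·G^SO − ½·3·(Σα)² = (3/2)·6.5² = 63.375.
Deadweight loss = W^SO − W^NE = 29.59.

29.59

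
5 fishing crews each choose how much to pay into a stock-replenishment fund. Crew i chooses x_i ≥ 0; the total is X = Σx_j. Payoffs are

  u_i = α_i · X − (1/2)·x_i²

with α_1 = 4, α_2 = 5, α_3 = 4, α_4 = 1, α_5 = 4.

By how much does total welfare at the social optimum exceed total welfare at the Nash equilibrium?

Crew i's FOC: ∂u_i/∂x_i = α_i − x_i = 0, so x_i* = α_i.
NE contributions = (4, 5, 4, 1, 4); X = 18.
W^NE = (Σα)·X − ½Σα_i² = 18² − ½·74 = 287.
Planner sets x_i = Σα_j = 18 for every i, so X^SO = 5·18 = 90.
W^SO = (Σα)·X^SO − ½·5·(Σα)² = (5/2)·18² = 810.
Deadweight loss = W^SO − W^NE = 523.

523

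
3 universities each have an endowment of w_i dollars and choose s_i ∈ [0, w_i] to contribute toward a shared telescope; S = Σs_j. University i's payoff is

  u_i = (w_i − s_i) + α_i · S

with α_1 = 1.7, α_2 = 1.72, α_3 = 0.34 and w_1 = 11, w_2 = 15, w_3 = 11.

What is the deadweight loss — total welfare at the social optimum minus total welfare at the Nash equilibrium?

30.36

∂u_i/∂s_i = α_i − 1, so university i contributes w_i if α_i > 1, else 0.
α_i > 1 for i ∈ {1, 2}; NE contributions (11, 15, 0), S = 26.
W^NE = Σw_i − S^NE + (Σα_i)·S^NE = 37 + 2.76·26 = 108.76.
Planner: ∂(Σu_j)/∂s_i = Σα_j − 1 = 2.76 > 0, so everyone contributes w_i; S^SO = 37, W^SO = 37 + 2.76·37 = 139.12.
Deadweight loss = 30.36.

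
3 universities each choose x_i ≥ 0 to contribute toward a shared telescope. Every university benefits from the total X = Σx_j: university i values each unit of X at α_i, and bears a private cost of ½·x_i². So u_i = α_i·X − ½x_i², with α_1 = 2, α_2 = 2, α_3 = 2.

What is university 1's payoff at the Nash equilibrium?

University i's FOC: ∂u_i/∂x_i = α_i − x_i = 0, so x_i* = α_i.
NE contributions = (2, 2, 2); X = 6.
u_1 = α_1·X − ½·(x_1)² = 2·6 − ½·2² = 10.

10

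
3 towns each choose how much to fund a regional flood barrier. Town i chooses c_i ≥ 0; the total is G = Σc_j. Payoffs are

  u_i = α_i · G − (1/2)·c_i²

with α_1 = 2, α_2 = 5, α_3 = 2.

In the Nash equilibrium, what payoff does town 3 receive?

Town i's FOC: ∂u_i/∂c_i = α_i − c_i = 0, so c_i* = α_i.
NE contributions = (2, 5, 2); G = 9.
u_3 = α_3·G − ½·(c_3)² = 2·9 − ½·2² = 16.

16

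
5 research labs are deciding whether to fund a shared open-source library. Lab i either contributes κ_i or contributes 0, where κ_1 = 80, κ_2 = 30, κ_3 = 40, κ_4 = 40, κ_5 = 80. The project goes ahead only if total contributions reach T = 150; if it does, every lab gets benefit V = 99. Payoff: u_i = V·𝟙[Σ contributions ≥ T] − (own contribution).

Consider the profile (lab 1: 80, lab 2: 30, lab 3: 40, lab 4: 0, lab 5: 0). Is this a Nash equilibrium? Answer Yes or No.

Total = 150 ≥ 150: provided.
Lab 1 (pledges 80, payoff 19): dropping to 0 → total 70, payoff 0. No gain.
Lab 2 (pledges 30, payoff 69): dropping to 0 → total 120, payoff 0. No gain.
Lab 3 (pledges 40, payoff 59): dropping to 0 → total 110, payoff 0. No gain.
Lab 4 (pledges 0, payoff 99): pledging 40 → total 190, payoff 59. No gain.
Lab 5 (pledges 0, payoff 99): pledging 80 → total 230, payoff 19. No gain.

Yes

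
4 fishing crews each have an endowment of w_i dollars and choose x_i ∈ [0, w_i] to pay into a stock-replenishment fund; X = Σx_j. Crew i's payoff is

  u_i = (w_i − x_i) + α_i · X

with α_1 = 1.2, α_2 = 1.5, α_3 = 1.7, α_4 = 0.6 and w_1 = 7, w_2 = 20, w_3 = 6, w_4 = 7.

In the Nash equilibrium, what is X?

∂u_i/∂x_i = α_i − 1, so crew i contributes w_i if α_i > 1, else 0.
α_i > 1 for i ∈ {1, 2, 3}; NE contributions (7, 20, 6, 0), X = 33.

33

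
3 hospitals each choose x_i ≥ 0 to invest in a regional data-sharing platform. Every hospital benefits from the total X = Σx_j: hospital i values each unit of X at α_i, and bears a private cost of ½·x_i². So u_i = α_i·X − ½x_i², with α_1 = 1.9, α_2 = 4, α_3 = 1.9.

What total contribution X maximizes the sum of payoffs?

23.4

Planner FOC: ∂(Σu_j)/∂x_i = (Σα_j) − x_i = 0, so x_i^SO = Σα_j = 7.8 for every i; X^SO = 23.4.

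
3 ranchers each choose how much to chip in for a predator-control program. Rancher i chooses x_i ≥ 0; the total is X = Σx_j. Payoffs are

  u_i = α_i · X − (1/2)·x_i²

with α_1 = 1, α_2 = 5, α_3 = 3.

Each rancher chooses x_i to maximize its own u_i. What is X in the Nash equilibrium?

Rancher i's FOC: ∂u_i/∂x_i = α_i − x_i = 0, so x_i* = α_i.
NE contributions = (1, 5, 3); X = 9.

9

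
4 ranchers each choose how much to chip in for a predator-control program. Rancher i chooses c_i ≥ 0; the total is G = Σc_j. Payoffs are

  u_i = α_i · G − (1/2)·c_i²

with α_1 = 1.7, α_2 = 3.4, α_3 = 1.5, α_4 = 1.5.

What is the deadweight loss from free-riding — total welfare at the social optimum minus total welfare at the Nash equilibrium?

75.085

Rancher i's FOC: ∂u_i/∂c_i = α_i − c_i = 0, so c_i* = α_i.
NE contributions = (1.7, 3.4, 1.5, 1.5); G = 8.1.
W^NE = (Σα)·G − ½Σα_i² = 8.1² − ½·18.95 = 56.135.
Planner sets c_i = Σα_j = 8.1 for every i, so G^SO = 4·8.1 = 32.4.
W^SO = (Σα)·G^SO − ½·4·(Σα)² = (4/2)·8.1² = 131.22.
Deadweight loss = W^SO − W^NE = 75.085.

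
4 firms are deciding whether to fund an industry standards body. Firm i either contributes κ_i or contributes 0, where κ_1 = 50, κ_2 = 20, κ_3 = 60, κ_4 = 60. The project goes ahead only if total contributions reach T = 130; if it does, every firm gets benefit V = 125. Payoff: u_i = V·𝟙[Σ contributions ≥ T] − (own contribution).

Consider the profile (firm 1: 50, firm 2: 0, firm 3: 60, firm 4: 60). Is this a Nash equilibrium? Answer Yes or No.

Yes

Total = 170 ≥ 130: provided.
Firm 1 (pledges 50, payoff 75): dropping to 0 → total 120, payoff 0. No gain.
Firm 2 (pledges 0, payoff 125): pledging 20 → total 190, payoff 105. No gain.
Firm 3 (pledges 60, payoff 65): dropping to 0 → total 110, payoff 0. No gain.
Firm 4 (pledges 60, payoff 65): dropping to 0 → total 110, payoff 0. No gain.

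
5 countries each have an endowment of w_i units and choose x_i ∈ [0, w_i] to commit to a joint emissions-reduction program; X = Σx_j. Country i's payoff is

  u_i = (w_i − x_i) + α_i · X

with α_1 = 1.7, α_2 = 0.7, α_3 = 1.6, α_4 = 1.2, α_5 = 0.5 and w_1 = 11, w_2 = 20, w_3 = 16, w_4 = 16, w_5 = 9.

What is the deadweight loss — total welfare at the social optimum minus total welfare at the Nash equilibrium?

136.3

∂u_i/∂x_i = α_i − 1, so country i contributes w_i if α_i > 1, else 0.
α_i > 1 for i ∈ {1, 3, 4}; NE contributions (11, 0, 16, 16, 0), X = 43.
W^NE = Σw_i − X^NE + (Σα_i)·X^NE = 72 + 4.7·43 = 274.1.
Planner: ∂(Σu_j)/∂x_i = Σα_j − 1 = 4.7 > 0, so everyone contributes w_i; X^SO = 72, W^SO = 72 + 4.7·72 = 410.4.
Deadweight loss = 136.3.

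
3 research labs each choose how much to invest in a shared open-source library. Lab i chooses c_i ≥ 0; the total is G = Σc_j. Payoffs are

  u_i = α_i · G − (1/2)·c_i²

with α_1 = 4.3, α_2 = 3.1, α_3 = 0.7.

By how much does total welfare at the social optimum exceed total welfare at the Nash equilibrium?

Lab i's FOC: ∂u_i/∂c_i = α_i − c_i = 0, so c_i* = α_i.
NE contributions = (4.3, 3.1, 0.7); G = 8.1.
W^NE = (Σα)·G − ½Σα_i² = 8.1² − ½·28.59 = 51.315.
Planner sets c_i = Σα_j = 8.1 for every i, so G^SO = 3·8.1 = 24.3.
W^SO = (Σα)·G^SO − ½·3·(Σα)² = (3/2)·8.1² = 98.415.
Deadweight loss = W^SO − W^NE = 47.1.

47.1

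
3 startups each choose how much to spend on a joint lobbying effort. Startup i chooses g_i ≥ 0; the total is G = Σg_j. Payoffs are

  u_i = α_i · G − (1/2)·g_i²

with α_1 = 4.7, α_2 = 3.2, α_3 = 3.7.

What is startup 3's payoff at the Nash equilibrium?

Startup i's FOC: ∂u_i/∂g_i = α_i − g_i = 0, so g_i* = α_i.
NE contributions = (4.7, 3.2, 3.7); G = 11.6.
u_3 = α_3·G − ½·(g_3)² = 3.7·11.6 − ½·3.7² = 36.075.

36.075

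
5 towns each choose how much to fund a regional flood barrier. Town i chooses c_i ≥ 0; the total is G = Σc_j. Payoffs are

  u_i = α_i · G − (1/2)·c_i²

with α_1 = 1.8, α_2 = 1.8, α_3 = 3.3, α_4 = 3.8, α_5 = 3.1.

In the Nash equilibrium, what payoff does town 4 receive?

45.22

Town i's FOC: ∂u_i/∂c_i = α_i − c_i = 0, so c_i* = α_i.
NE contributions = (1.8, 1.8, 3.3, 3.8, 3.1); G = 13.8.
u_4 = α_4·G − ½·(c_4)² = 3.8·13.8 − ½·3.8² = 45.22.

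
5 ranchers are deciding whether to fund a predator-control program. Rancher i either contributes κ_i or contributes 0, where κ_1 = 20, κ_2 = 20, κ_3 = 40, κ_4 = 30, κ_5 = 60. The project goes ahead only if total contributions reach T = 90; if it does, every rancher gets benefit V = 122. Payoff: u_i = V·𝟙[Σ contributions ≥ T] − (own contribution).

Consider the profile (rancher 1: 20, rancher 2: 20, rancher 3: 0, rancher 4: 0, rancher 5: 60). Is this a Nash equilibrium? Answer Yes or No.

Yes

Total = 100 ≥ 90: provided.
Rancher 1 (pledges 20, payoff 102): dropping to 0 → total 80, payoff 0. No gain.
Rancher 2 (pledges 20, payoff 102): dropping to 0 → total 80, payoff 0. No gain.
Rancher 3 (pledges 0, payoff 122): pledging 40 → total 140, payoff 82. No gain.
Rancher 4 (pledges 0, payoff 122): pledging 30 → total 130, payoff 92. No gain.
Rancher 5 (pledges 60, payoff 62): dropping to 0 → total 40, payoff 0. No gain.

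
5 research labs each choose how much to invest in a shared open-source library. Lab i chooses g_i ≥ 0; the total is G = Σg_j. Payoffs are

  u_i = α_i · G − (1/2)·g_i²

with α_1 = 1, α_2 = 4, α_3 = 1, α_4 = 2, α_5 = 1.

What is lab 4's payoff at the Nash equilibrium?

Lab i's FOC: ∂u_i/∂g_i = α_i − g_i = 0, so g_i* = α_i.
NE contributions = (1, 4, 1, 2, 1); G = 9.
u_4 = α_4·G − ½·(g_4)² = 2·9 − ½·2² = 16.

16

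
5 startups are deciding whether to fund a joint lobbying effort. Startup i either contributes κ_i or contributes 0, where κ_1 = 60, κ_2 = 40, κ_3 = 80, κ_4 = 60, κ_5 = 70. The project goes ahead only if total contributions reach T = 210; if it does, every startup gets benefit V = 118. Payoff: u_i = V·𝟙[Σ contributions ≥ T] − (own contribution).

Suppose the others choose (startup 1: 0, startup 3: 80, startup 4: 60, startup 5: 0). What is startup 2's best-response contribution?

Others' total = 140. Even contributing 40 gives 180 < 210: no benefit either way.
Best response: 0.

0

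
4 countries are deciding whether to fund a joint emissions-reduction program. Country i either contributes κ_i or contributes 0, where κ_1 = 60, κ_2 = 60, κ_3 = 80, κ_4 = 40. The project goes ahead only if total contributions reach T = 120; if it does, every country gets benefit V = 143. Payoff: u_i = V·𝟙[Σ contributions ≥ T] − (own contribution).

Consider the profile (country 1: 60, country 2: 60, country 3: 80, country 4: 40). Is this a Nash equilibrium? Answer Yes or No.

Total = 240 ≥ 120: provided.
Country 1 (pledges 60, payoff 83): dropping to 0 → total 180, payoff 143. Profitable deviation.

No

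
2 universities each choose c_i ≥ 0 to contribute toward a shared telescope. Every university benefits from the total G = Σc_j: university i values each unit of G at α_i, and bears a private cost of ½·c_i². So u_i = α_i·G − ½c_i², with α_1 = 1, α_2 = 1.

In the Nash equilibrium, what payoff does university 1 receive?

1.5

University i's FOC: ∂u_i/∂c_i = α_i − c_i = 0, so c_i* = α_i.
NE contributions = (1, 1); G = 2.
u_1 = α_1·G − ½·(c_1)² = 1·2 − ½·1² = 1.5.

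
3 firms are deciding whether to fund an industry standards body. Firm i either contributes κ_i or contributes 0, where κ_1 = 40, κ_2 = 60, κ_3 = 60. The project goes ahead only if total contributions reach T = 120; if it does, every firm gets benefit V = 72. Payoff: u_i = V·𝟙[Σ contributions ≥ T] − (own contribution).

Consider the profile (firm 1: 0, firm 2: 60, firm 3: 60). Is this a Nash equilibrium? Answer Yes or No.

Total = 120 ≥ 120: provided.
Firm 1 (pledges 0, payoff 72): pledging 40 → total 160, payoff 32. No gain.
Firm 2 (pledges 60, payoff 12): dropping to 0 → total 60, payoff 0. No gain.
Firm 3 (pledges 60, payoff 12): dropping to 0 → total 60, payoff 0. No gain.

Yes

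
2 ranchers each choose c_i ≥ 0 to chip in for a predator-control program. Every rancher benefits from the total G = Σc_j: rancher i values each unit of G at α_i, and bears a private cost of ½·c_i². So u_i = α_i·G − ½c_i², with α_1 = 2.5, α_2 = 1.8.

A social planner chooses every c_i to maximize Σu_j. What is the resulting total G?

Planner FOC: ∂(Σu_j)/∂c_i = (Σα_j) − c_i = 0, so c_i^SO = Σα_j = 4.3 for every i; G^SO = 8.6.

8.6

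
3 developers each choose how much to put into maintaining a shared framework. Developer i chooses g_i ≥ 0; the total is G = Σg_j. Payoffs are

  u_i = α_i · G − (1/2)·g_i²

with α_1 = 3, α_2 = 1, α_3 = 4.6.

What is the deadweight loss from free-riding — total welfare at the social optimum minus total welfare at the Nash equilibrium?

52.56

Developer i's FOC: ∂u_i/∂g_i = α_i − g_i = 0, so g_i* = α_i.
NE contributions = (3, 1, 4.6); G = 8.6.
W^NE = (Σα)·G − ½Σα_i² = 8.6² − ½·31.16 = 58.38.
Planner sets g_i = Σα_j = 8.6 for every i, so G^SO = 3·8.6 = 25.8.
W^SO = (Σα)·G^SO − ½·3·(Σα)² = (3/2)·8.6² = 110.94.
Deadweight loss = W^SO − W^NE = 52.56.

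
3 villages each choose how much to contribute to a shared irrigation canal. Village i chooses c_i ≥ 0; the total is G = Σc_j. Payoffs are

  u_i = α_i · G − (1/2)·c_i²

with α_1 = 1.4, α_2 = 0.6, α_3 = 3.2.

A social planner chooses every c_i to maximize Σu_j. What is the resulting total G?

Planner FOC: ∂(Σu_j)/∂c_i = (Σα_j) − c_i = 0, so c_i^SO = Σα_j = 5.2 for every i; G^SO = 15.6.

15.6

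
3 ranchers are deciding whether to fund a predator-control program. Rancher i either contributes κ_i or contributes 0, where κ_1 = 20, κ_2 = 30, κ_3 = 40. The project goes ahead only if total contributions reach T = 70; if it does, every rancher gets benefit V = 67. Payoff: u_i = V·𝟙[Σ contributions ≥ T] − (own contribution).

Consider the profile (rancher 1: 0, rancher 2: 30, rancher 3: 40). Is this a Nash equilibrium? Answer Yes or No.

Total = 70 ≥ 70: provided.
Rancher 1 (pledges 0, payoff 67): pledging 20 → total 90, payoff 47. No gain.
Rancher 2 (pledges 30, payoff 37): dropping to 0 → total 40, payoff 0. No gain.
Rancher 3 (pledges 40, payoff 27): dropping to 0 → total 30, payoff 0. No gain.

Yes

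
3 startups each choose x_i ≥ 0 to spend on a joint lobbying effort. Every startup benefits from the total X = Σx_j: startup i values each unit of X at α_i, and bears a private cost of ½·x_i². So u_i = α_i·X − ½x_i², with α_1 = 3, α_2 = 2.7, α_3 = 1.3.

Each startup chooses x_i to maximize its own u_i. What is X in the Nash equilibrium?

Startup i's FOC: ∂u_i/∂x_i = α_i − x_i = 0, so x_i* = α_i.
NE contributions = (3, 2.7, 1.3); X = 7.

7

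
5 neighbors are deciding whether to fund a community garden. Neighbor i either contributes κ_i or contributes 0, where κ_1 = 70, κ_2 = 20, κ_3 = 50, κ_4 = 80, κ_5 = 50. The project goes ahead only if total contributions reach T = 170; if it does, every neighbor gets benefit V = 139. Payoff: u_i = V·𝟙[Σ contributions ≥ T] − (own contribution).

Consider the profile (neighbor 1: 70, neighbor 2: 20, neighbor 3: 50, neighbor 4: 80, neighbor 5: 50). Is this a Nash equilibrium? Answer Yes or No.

No

Total = 270 ≥ 170: provided.
Neighbor 1 (pledges 70, payoff 69): dropping to 0 → total 200, payoff 139. Profitable deviation.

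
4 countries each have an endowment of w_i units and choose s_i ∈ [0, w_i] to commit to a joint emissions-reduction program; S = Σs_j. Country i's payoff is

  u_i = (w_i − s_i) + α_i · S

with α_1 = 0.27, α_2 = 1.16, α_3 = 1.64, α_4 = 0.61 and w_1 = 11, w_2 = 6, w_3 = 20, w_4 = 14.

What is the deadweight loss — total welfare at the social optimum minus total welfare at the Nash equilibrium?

67

∂u_i/∂s_i = α_i − 1, so country i contributes w_i if α_i > 1, else 0.
α_i > 1 for i ∈ {2, 3}; NE contributions (0, 6, 20, 0), S = 26.
W^NE = Σw_i − S^NE + (Σα_i)·S^NE = 51 + 2.68·26 = 120.68.
Planner: ∂(Σu_j)/∂s_i = Σα_j − 1 = 2.68 > 0, so everyone contributes w_i; S^SO = 51, W^SO = 51 + 2.68·51 = 187.68.
Deadweight loss = 67.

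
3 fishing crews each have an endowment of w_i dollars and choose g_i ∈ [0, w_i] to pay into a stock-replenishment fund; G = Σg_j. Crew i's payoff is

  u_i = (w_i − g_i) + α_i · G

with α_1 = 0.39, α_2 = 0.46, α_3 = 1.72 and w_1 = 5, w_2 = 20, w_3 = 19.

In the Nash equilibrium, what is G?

19

∂u_i/∂g_i = α_i − 1, so crew i contributes w_i if α_i > 1, else 0.
α_i > 1 for i ∈ {3}; NE contributions (0, 0, 19), G = 19.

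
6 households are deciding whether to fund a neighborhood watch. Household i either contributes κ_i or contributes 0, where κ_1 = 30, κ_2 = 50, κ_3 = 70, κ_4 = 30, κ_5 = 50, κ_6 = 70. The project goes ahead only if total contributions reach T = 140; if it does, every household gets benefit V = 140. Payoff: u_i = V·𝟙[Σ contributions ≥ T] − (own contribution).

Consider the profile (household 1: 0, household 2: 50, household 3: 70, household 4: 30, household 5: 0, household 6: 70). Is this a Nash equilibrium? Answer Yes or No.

No

Total = 220 ≥ 140: provided.
Household 1 (pledges 0, payoff 140): pledging 30 → total 250, payoff 110. No gain.
Household 2 (pledges 50, payoff 90): dropping to 0 → total 170, payoff 140. Profitable deviation.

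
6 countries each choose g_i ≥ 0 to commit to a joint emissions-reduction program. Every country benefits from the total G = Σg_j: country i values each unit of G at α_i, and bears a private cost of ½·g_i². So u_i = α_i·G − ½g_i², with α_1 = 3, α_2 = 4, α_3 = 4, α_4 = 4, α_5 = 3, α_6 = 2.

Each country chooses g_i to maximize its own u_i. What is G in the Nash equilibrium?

20

Country i's FOC: ∂u_i/∂g_i = α_i − g_i = 0, so g_i* = α_i.
NE contributions = (3, 4, 4, 4, 3, 2); G = 20.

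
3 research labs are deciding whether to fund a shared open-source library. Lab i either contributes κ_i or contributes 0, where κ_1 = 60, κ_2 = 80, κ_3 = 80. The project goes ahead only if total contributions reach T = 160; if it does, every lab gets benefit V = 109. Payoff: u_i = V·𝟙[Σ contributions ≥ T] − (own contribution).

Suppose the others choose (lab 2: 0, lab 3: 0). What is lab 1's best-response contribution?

0

Others' total = 0. Even contributing 60 gives 60 < 160: no benefit either way.
Best response: 0.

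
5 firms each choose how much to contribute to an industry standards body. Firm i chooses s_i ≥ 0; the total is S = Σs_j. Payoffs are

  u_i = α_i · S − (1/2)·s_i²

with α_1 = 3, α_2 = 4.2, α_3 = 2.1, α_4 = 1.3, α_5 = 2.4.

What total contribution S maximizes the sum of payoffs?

Planner FOC: ∂(Σu_j)/∂s_i = (Σα_j) − s_i = 0, so s_i^SO = Σα_j = 13 for every i; S^SO = 65.

65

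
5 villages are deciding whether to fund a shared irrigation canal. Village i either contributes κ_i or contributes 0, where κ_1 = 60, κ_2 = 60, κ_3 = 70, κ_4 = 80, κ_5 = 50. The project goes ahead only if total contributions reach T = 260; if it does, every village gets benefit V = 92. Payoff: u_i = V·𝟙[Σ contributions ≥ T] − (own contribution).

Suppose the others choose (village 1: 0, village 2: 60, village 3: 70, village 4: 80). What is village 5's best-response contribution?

50

Others' total = 210. Contributing 50 brings total to 260 ≥ 260: gain V − κ_5 = 42.
Best response: 50.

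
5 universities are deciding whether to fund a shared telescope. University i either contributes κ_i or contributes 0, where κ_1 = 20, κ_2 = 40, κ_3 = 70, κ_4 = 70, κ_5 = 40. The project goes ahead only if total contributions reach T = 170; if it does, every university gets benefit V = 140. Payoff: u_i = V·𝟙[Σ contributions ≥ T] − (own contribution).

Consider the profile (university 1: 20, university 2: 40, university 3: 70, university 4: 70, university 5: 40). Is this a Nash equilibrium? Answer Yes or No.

No

Total = 240 ≥ 170: provided.
University 1 (pledges 20, payoff 120): dropping to 0 → total 220, payoff 140. Profitable deviation.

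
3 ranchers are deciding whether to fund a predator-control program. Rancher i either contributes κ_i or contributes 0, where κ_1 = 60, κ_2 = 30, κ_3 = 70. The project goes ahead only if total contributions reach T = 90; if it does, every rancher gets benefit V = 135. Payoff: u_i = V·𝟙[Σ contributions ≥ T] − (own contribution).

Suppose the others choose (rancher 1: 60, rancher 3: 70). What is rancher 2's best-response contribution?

0

Others' total = 130 ≥ 90; contributing adds cost 30 for no extra benefit.
Best response: 0.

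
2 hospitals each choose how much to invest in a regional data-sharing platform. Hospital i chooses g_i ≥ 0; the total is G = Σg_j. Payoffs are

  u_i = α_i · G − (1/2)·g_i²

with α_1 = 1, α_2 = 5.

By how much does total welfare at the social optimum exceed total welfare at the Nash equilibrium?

Hospital i's FOC: ∂u_i/∂g_i = α_i − g_i = 0, so g_i* = α_i.
NE contributions = (1, 5); G = 6.
W^NE = (Σα)·G − ½Σα_i² = 6² − ½·26 = 23.
Planner sets g_i = Σα_j = 6 for every i, so G^SO = 2·6 = 12.
W^SO = (Σα)·G^SO − ½·2·(Σα)² = (2/2)·6² = 36.
Deadweight loss = W^SO − W^NE = 13.

13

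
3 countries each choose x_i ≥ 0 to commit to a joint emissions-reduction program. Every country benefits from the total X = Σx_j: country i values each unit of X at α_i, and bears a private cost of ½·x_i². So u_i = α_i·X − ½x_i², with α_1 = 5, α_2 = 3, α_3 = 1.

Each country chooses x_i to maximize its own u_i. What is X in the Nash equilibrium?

9

Country i's FOC: ∂u_i/∂x_i = α_i − x_i = 0, so x_i* = α_i.
NE contributions = (5, 3, 1); X = 9.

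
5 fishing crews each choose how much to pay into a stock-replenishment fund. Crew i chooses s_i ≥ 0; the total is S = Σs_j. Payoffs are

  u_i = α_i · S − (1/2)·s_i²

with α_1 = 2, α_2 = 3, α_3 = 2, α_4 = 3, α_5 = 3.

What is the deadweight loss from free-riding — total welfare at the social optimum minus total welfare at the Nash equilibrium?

271

Crew i's FOC: ∂u_i/∂s_i = α_i − s_i = 0, so s_i* = α_i.
NE contributions = (2, 3, 2, 3, 3); S = 13.
W^NE = (Σα)·S − ½Σα_i² = 13² − ½·35 = 151.5.
Planner sets s_i = Σα_j = 13 for every i, so S^SO = 5·13 = 65.
W^SO = (Σα)·S^SO − ½·5·(Σα)² = (5/2)·13² = 422.5.
Deadweight loss = W^SO − W^NE = 271.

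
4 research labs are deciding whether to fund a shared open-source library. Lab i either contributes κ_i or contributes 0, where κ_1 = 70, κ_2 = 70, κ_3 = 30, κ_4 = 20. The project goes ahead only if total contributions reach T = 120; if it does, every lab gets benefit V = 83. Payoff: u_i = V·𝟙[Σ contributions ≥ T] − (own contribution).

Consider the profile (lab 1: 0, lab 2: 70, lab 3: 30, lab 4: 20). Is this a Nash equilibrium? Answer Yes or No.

Total = 120 ≥ 120: provided.
Lab 1 (pledges 0, payoff 83): pledging 70 → total 190, payoff 13. No gain.
Lab 2 (pledges 70, payoff 13): dropping to 0 → total 50, payoff 0. No gain.
Lab 3 (pledges 30, payoff 53): dropping to 0 → total 90, payoff 0. No gain.
Lab 4 (pledges 20, payoff 63): dropping to 0 → total 100, payoff 0. No gain.

Yes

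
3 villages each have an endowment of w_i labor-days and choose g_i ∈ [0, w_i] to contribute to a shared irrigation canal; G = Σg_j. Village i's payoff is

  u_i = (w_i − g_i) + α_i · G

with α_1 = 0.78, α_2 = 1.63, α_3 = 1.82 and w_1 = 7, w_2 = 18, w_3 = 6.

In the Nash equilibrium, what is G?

∂u_i/∂g_i = α_i − 1, so village i contributes w_i if α_i > 1, else 0.
α_i > 1 for i ∈ {2, 3}; NE contributions (0, 18, 6), G = 24.

24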